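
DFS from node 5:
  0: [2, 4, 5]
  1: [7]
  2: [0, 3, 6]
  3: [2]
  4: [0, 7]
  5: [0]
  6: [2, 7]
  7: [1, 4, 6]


Visit 5, push [0]
Visit 0, push [4, 2]
Visit 2, push [6, 3]
Visit 3, push []
Visit 6, push [7]
Visit 7, push [4, 1]
Visit 1, push []
Visit 4, push []

DFS order: [5, 0, 2, 3, 6, 7, 1, 4]


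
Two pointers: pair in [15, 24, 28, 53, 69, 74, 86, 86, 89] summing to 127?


lo=0(15)+hi=8(89)=104
lo=1(24)+hi=8(89)=113
lo=2(28)+hi=8(89)=117
lo=3(53)+hi=8(89)=142
lo=3(53)+hi=7(86)=139
lo=3(53)+hi=6(86)=139
lo=3(53)+hi=5(74)=127

Yes: 53+74=127


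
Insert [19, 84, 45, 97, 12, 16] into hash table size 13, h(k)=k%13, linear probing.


Insert 19: h=6 -> slot 6
Insert 84: h=6, 1 probes -> slot 7
Insert 45: h=6, 2 probes -> slot 8
Insert 97: h=6, 3 probes -> slot 9
Insert 12: h=12 -> slot 12
Insert 16: h=3 -> slot 3

Table: [None, None, None, 16, None, None, 19, 84, 45, 97, None, None, 12]


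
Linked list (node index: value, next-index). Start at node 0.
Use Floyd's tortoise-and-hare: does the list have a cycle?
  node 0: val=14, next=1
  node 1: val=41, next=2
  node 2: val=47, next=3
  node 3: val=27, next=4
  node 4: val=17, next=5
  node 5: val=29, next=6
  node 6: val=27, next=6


Floyd's tortoise (slow, +1) and hare (fast, +2):
  init: slow=0, fast=0
  step 1: slow=1, fast=2
  step 2: slow=2, fast=4
  step 3: slow=3, fast=6
  step 4: slow=4, fast=6
  step 5: slow=5, fast=6
  step 6: slow=6, fast=6
  slow == fast at node 6: cycle detected

Cycle: yes


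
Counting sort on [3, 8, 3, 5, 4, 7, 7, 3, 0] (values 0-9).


Input: [3, 8, 3, 5, 4, 7, 7, 3, 0]
Counts: [1, 0, 0, 3, 1, 1, 0, 2, 1, 0]

Sorted: [0, 3, 3, 3, 4, 5, 7, 7, 8]


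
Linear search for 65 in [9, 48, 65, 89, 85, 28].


i=0: 9!=65
i=1: 48!=65
i=2: 65==65 found!

Found at 2, 3 comps


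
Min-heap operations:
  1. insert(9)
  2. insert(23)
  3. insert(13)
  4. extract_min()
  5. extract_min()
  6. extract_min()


insert(9) -> [9]
insert(23) -> [9, 23]
insert(13) -> [9, 23, 13]
extract_min()->9, [13, 23]
extract_min()->13, [23]
extract_min()->23, []

Final heap: []


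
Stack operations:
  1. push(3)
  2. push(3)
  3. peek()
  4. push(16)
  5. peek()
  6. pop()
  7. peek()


push(3) -> [3]
push(3) -> [3, 3]
peek()->3
push(16) -> [3, 3, 16]
peek()->16
pop()->16, [3, 3]
peek()->3

Final stack: [3, 3]


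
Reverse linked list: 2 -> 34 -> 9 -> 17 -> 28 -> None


Step 1: curr=2, set curr.next=prev(None) | reversed so far: 2
Step 2: curr=34, set curr.next=prev(2) | reversed so far: 34 -> 2
Step 3: curr=9, set curr.next=prev(34) | reversed so far: 9 -> 34 -> 2
Step 4: curr=17, set curr.next=prev(9) | reversed so far: 17 -> 9 -> 34 -> 2
Step 5: curr=28, set curr.next=prev(17) | reversed so far: 28 -> 17 -> 9 -> 34 -> 2

28 -> 17 -> 9 -> 34 -> 2 -> None


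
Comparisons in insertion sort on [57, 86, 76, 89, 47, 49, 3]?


Algorithm: insertion sort
Input: [57, 86, 76, 89, 47, 49, 3]
Sorted: [3, 47, 49, 57, 76, 86, 89]

19


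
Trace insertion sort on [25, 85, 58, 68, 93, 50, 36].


Initial: [25, 85, 58, 68, 93, 50, 36]
Insert 85: [25, 85, 58, 68, 93, 50, 36]
Insert 58: [25, 58, 85, 68, 93, 50, 36]
Insert 68: [25, 58, 68, 85, 93, 50, 36]
Insert 93: [25, 58, 68, 85, 93, 50, 36]
Insert 50: [25, 50, 58, 68, 85, 93, 36]
Insert 36: [25, 36, 50, 58, 68, 85, 93]

Sorted: [25, 36, 50, 58, 68, 85, 93]


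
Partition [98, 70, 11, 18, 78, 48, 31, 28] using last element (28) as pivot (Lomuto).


Pivot: 28
  11 <= 28: swap -> [11, 70, 98, 18, 78, 48, 31, 28]
  18 <= 28: swap -> [11, 18, 98, 70, 78, 48, 31, 28]
Place pivot at 2: [11, 18, 28, 70, 78, 48, 31, 98]

Partitioned: [11, 18, 28, 70, 78, 48, 31, 98]


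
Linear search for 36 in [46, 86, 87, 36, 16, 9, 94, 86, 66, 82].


i=0: 46!=36
i=1: 86!=36
i=2: 87!=36
i=3: 36==36 found!

Found at 3, 4 comps


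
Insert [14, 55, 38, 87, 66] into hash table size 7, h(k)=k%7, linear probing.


Insert 14: h=0 -> slot 0
Insert 55: h=6 -> slot 6
Insert 38: h=3 -> slot 3
Insert 87: h=3, 1 probes -> slot 4
Insert 66: h=3, 2 probes -> slot 5

Table: [14, None, None, 38, 87, 66, 55]


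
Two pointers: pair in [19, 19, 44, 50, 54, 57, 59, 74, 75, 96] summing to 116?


lo=0(19)+hi=9(96)=115
lo=1(19)+hi=9(96)=115
lo=2(44)+hi=9(96)=140
lo=2(44)+hi=8(75)=119
lo=2(44)+hi=7(74)=118
lo=2(44)+hi=6(59)=103
lo=3(50)+hi=6(59)=109
lo=4(54)+hi=6(59)=113
lo=5(57)+hi=6(59)=116

Yes: 57+59=116


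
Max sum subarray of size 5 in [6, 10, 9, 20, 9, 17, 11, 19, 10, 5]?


[0:5]: 54
[1:6]: 65
[2:7]: 66
[3:8]: 76
[4:9]: 66
[5:10]: 62

Max: 76 at [3:8]


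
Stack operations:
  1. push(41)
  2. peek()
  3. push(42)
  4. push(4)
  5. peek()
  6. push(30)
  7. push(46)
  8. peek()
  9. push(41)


push(41) -> [41]
peek()->41
push(42) -> [41, 42]
push(4) -> [41, 42, 4]
peek()->4
push(30) -> [41, 42, 4, 30]
push(46) -> [41, 42, 4, 30, 46]
peek()->46
push(41) -> [41, 42, 4, 30, 46, 41]

Final stack: [41, 42, 4, 30, 46, 41]


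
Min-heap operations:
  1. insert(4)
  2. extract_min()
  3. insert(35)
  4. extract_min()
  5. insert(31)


insert(4) -> [4]
extract_min()->4, []
insert(35) -> [35]
extract_min()->35, []
insert(31) -> [31]

Final heap: [31]


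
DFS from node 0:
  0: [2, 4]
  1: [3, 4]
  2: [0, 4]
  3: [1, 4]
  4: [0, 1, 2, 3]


Visit 0, push [4, 2]
Visit 2, push [4]
Visit 4, push [3, 1]
Visit 1, push [3]
Visit 3, push []

DFS order: [0, 2, 4, 1, 3]


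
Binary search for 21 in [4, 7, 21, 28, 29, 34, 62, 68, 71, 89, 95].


Step 1: lo=0, hi=10, mid=5, val=34
Step 2: lo=0, hi=4, mid=2, val=21

Found at index 2


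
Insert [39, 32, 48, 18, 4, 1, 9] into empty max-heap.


Insert 39: [39]
Insert 32: [39, 32]
Insert 48: [48, 32, 39]
Insert 18: [48, 32, 39, 18]
Insert 4: [48, 32, 39, 18, 4]
Insert 1: [48, 32, 39, 18, 4, 1]
Insert 9: [48, 32, 39, 18, 4, 1, 9]

Final heap: [48, 32, 39, 18, 4, 1, 9]


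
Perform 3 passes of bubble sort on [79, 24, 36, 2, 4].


Initial: [79, 24, 36, 2, 4]
Pass 1: [24, 36, 2, 4, 79] (4 swaps)
Pass 2: [24, 2, 4, 36, 79] (2 swaps)
Pass 3: [2, 4, 24, 36, 79] (2 swaps)

After 3 passes: [2, 4, 24, 36, 79]


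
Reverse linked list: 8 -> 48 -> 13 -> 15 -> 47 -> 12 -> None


Step 1: curr=8, set curr.next=prev(None) | reversed so far: 8
Step 2: curr=48, set curr.next=prev(8) | reversed so far: 48 -> 8
Step 3: curr=13, set curr.next=prev(48) | reversed so far: 13 -> 48 -> 8
Step 4: curr=15, set curr.next=prev(13) | reversed so far: 15 -> 13 -> 48 -> 8
Step 5: curr=47, set curr.next=prev(15) | reversed so far: 47 -> 15 -> 13 -> 48 -> 8
Step 6: curr=12, set curr.next=prev(47) | reversed so far: 12 -> 47 -> 15 -> 13 -> 48 -> 8

12 -> 47 -> 15 -> 13 -> 48 -> 8 -> None


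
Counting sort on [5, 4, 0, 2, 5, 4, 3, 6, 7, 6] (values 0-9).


Input: [5, 4, 0, 2, 5, 4, 3, 6, 7, 6]
Counts: [1, 0, 1, 1, 2, 2, 2, 1, 0, 0]

Sorted: [0, 2, 3, 4, 4, 5, 5, 6, 6, 7]


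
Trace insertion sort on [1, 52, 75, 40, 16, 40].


Initial: [1, 52, 75, 40, 16, 40]
Insert 52: [1, 52, 75, 40, 16, 40]
Insert 75: [1, 52, 75, 40, 16, 40]
Insert 40: [1, 40, 52, 75, 16, 40]
Insert 16: [1, 16, 40, 52, 75, 40]
Insert 40: [1, 16, 40, 40, 52, 75]

Sorted: [1, 16, 40, 40, 52, 75]


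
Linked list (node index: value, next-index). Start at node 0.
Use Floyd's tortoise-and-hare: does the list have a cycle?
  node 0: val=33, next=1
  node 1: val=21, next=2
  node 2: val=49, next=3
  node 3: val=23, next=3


Floyd's tortoise (slow, +1) and hare (fast, +2):
  init: slow=0, fast=0
  step 1: slow=1, fast=2
  step 2: slow=2, fast=3
  step 3: slow=3, fast=3
  slow == fast at node 3: cycle detected

Cycle: yes


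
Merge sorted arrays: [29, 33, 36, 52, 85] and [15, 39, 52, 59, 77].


Take 15 from B
Take 29 from A
Take 33 from A
Take 36 from A
Take 39 from B
Take 52 from A
Take 52 from B
Take 59 from B
Take 77 from B

Merged: [15, 29, 33, 36, 39, 52, 52, 59, 77, 85]


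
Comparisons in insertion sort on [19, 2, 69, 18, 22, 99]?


Algorithm: insertion sort
Input: [19, 2, 69, 18, 22, 99]
Sorted: [2, 18, 19, 22, 69, 99]

8


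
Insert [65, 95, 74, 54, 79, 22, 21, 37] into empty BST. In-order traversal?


Insert 65: root
Insert 95: R from 65
Insert 74: R from 65 -> L from 95
Insert 54: L from 65
Insert 79: R from 65 -> L from 95 -> R from 74
Insert 22: L from 65 -> L from 54
Insert 21: L from 65 -> L from 54 -> L from 22
Insert 37: L from 65 -> L from 54 -> R from 22

In-order: [21, 22, 37, 54, 65, 74, 79, 95]


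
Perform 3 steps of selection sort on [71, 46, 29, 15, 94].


Initial: [71, 46, 29, 15, 94]
Step 1: min=15 at 3
  Swap: [15, 46, 29, 71, 94]
Step 2: min=29 at 2
  Swap: [15, 29, 46, 71, 94]
Step 3: min=46 at 2
  Swap: [15, 29, 46, 71, 94]

After 3 steps: [15, 29, 46, 71, 94]


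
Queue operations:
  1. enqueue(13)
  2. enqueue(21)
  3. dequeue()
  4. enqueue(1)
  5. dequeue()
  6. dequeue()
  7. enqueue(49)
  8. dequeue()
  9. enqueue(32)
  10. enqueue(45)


enqueue(13) -> [13]
enqueue(21) -> [13, 21]
dequeue()->13, [21]
enqueue(1) -> [21, 1]
dequeue()->21, [1]
dequeue()->1, []
enqueue(49) -> [49]
dequeue()->49, []
enqueue(32) -> [32]
enqueue(45) -> [32, 45]

Final queue: [32, 45]


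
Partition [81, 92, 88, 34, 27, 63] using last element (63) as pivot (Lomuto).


Pivot: 63
  34 <= 63: swap -> [34, 92, 88, 81, 27, 63]
  27 <= 63: swap -> [34, 27, 88, 81, 92, 63]
Place pivot at 2: [34, 27, 63, 81, 92, 88]

Partitioned: [34, 27, 63, 81, 92, 88]


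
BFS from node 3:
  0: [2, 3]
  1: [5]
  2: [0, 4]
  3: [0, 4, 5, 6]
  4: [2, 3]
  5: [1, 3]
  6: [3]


Visit 3, enqueue [0, 4, 5, 6]
Visit 0, enqueue [2]
Visit 4, enqueue []
Visit 5, enqueue [1]
Visit 6, enqueue []
Visit 2, enqueue []
Visit 1, enqueue []

BFS order: [3, 0, 4, 5, 6, 2, 1]


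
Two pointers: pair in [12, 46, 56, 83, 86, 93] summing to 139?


lo=0(12)+hi=5(93)=105
lo=1(46)+hi=5(93)=139

Yes: 46+93=139


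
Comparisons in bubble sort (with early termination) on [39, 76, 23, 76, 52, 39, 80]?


Algorithm: bubble sort (with early termination)
Input: [39, 76, 23, 76, 52, 39, 80]
Sorted: [23, 39, 39, 52, 76, 76, 80]

18


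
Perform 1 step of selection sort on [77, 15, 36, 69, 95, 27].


Initial: [77, 15, 36, 69, 95, 27]
Step 1: min=15 at 1
  Swap: [15, 77, 36, 69, 95, 27]

After 1 step: [15, 77, 36, 69, 95, 27]


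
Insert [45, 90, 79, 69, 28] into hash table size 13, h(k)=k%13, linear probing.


Insert 45: h=6 -> slot 6
Insert 90: h=12 -> slot 12
Insert 79: h=1 -> slot 1
Insert 69: h=4 -> slot 4
Insert 28: h=2 -> slot 2

Table: [None, 79, 28, None, 69, None, 45, None, None, None, None, None, 90]


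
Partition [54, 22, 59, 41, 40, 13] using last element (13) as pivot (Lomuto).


Pivot: 13
Place pivot at 0: [13, 22, 59, 41, 40, 54]

Partitioned: [13, 22, 59, 41, 40, 54]


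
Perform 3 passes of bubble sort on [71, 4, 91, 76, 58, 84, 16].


Initial: [71, 4, 91, 76, 58, 84, 16]
Pass 1: [4, 71, 76, 58, 84, 16, 91] (5 swaps)
Pass 2: [4, 71, 58, 76, 16, 84, 91] (2 swaps)
Pass 3: [4, 58, 71, 16, 76, 84, 91] (2 swaps)

After 3 passes: [4, 58, 71, 16, 76, 84, 91]


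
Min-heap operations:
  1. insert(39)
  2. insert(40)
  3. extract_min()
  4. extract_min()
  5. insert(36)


insert(39) -> [39]
insert(40) -> [39, 40]
extract_min()->39, [40]
extract_min()->40, []
insert(36) -> [36]

Final heap: [36]


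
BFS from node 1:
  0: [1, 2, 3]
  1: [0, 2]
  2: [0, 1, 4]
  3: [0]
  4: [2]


Visit 1, enqueue [0, 2]
Visit 0, enqueue [3]
Visit 2, enqueue [4]
Visit 3, enqueue []
Visit 4, enqueue []

BFS order: [1, 0, 2, 3, 4]


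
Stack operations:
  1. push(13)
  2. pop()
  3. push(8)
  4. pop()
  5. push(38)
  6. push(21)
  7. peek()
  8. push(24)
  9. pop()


push(13) -> [13]
pop()->13, []
push(8) -> [8]
pop()->8, []
push(38) -> [38]
push(21) -> [38, 21]
peek()->21
push(24) -> [38, 21, 24]
pop()->24, [38, 21]

Final stack: [38, 21]


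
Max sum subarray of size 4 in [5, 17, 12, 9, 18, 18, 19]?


[0:4]: 43
[1:5]: 56
[2:6]: 57
[3:7]: 64

Max: 64 at [3:7]


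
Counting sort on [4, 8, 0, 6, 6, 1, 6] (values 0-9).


Input: [4, 8, 0, 6, 6, 1, 6]
Counts: [1, 1, 0, 0, 1, 0, 3, 0, 1, 0]

Sorted: [0, 1, 4, 6, 6, 6, 8]


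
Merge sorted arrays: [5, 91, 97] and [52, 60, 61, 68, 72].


Take 5 from A
Take 52 from B
Take 60 from B
Take 61 from B
Take 68 from B
Take 72 from B

Merged: [5, 52, 60, 61, 68, 72, 91, 97]


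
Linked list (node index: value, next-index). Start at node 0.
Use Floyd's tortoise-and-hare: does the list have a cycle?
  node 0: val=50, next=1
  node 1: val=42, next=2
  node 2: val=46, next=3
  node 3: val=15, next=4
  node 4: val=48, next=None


Floyd's tortoise (slow, +1) and hare (fast, +2):
  init: slow=0, fast=0
  step 1: slow=1, fast=2
  step 2: slow=2, fast=4
  step 3: fast -> None, no cycle

Cycle: no


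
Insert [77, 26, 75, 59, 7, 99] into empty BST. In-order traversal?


Insert 77: root
Insert 26: L from 77
Insert 75: L from 77 -> R from 26
Insert 59: L from 77 -> R from 26 -> L from 75
Insert 7: L from 77 -> L from 26
Insert 99: R from 77

In-order: [7, 26, 59, 75, 77, 99]


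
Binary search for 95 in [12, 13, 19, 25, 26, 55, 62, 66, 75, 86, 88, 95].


Step 1: lo=0, hi=11, mid=5, val=55
Step 2: lo=6, hi=11, mid=8, val=75
Step 3: lo=9, hi=11, mid=10, val=88
Step 4: lo=11, hi=11, mid=11, val=95

Found at index 11


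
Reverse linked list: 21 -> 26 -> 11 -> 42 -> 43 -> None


Step 1: curr=21, set curr.next=prev(None) | reversed so far: 21
Step 2: curr=26, set curr.next=prev(21) | reversed so far: 26 -> 21
Step 3: curr=11, set curr.next=prev(26) | reversed so far: 11 -> 26 -> 21
Step 4: curr=42, set curr.next=prev(11) | reversed so far: 42 -> 11 -> 26 -> 21
Step 5: curr=43, set curr.next=prev(42) | reversed so far: 43 -> 42 -> 11 -> 26 -> 21

43 -> 42 -> 11 -> 26 -> 21 -> None


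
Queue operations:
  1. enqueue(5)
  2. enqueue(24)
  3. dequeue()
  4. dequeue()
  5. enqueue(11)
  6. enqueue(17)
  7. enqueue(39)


enqueue(5) -> [5]
enqueue(24) -> [5, 24]
dequeue()->5, [24]
dequeue()->24, []
enqueue(11) -> [11]
enqueue(17) -> [11, 17]
enqueue(39) -> [11, 17, 39]

Final queue: [11, 17, 39]


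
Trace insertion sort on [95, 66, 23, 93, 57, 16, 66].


Initial: [95, 66, 23, 93, 57, 16, 66]
Insert 66: [66, 95, 23, 93, 57, 16, 66]
Insert 23: [23, 66, 95, 93, 57, 16, 66]
Insert 93: [23, 66, 93, 95, 57, 16, 66]
Insert 57: [23, 57, 66, 93, 95, 16, 66]
Insert 16: [16, 23, 57, 66, 93, 95, 66]
Insert 66: [16, 23, 57, 66, 66, 93, 95]

Sorted: [16, 23, 57, 66, 66, 93, 95]


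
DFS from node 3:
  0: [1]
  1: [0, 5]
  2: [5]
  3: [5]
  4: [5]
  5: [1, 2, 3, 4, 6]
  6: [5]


Visit 3, push [5]
Visit 5, push [6, 4, 2, 1]
Visit 1, push [0]
Visit 0, push []
Visit 2, push []
Visit 4, push []
Visit 6, push []

DFS order: [3, 5, 1, 0, 2, 4, 6]


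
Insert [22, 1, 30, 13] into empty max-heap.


Insert 22: [22]
Insert 1: [22, 1]
Insert 30: [30, 1, 22]
Insert 13: [30, 13, 22, 1]

Final heap: [30, 13, 22, 1]


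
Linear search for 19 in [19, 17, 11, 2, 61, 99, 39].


i=0: 19==19 found!

Found at 0, 1 comps


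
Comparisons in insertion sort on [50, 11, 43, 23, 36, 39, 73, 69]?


Algorithm: insertion sort
Input: [50, 11, 43, 23, 36, 39, 73, 69]
Sorted: [11, 23, 36, 39, 43, 50, 69, 73]

15


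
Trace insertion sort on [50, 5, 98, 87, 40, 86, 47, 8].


Initial: [50, 5, 98, 87, 40, 86, 47, 8]
Insert 5: [5, 50, 98, 87, 40, 86, 47, 8]
Insert 98: [5, 50, 98, 87, 40, 86, 47, 8]
Insert 87: [5, 50, 87, 98, 40, 86, 47, 8]
Insert 40: [5, 40, 50, 87, 98, 86, 47, 8]
Insert 86: [5, 40, 50, 86, 87, 98, 47, 8]
Insert 47: [5, 40, 47, 50, 86, 87, 98, 8]
Insert 8: [5, 8, 40, 47, 50, 86, 87, 98]

Sorted: [5, 8, 40, 47, 50, 86, 87, 98]


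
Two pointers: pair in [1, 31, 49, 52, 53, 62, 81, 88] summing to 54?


lo=0(1)+hi=7(88)=89
lo=0(1)+hi=6(81)=82
lo=0(1)+hi=5(62)=63
lo=0(1)+hi=4(53)=54

Yes: 1+53=54


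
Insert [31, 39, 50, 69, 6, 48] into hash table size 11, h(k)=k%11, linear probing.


Insert 31: h=9 -> slot 9
Insert 39: h=6 -> slot 6
Insert 50: h=6, 1 probes -> slot 7
Insert 69: h=3 -> slot 3
Insert 6: h=6, 2 probes -> slot 8
Insert 48: h=4 -> slot 4

Table: [None, None, None, 69, 48, None, 39, 50, 6, 31, None]


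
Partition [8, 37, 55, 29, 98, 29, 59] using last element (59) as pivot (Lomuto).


Pivot: 59
  8 <= 59: advance i (no swap)
  37 <= 59: advance i (no swap)
  55 <= 59: advance i (no swap)
  29 <= 59: advance i (no swap)
  29 <= 59: swap -> [8, 37, 55, 29, 29, 98, 59]
Place pivot at 5: [8, 37, 55, 29, 29, 59, 98]

Partitioned: [8, 37, 55, 29, 29, 59, 98]


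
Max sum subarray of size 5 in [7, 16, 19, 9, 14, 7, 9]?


[0:5]: 65
[1:6]: 65
[2:7]: 58

Max: 65 at [0:5]


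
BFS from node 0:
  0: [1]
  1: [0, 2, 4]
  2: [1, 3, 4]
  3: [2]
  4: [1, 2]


Visit 0, enqueue [1]
Visit 1, enqueue [2, 4]
Visit 2, enqueue [3]
Visit 4, enqueue []
Visit 3, enqueue []

BFS order: [0, 1, 2, 4, 3]


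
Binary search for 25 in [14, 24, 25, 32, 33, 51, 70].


Step 1: lo=0, hi=6, mid=3, val=32
Step 2: lo=0, hi=2, mid=1, val=24
Step 3: lo=2, hi=2, mid=2, val=25

Found at index 2


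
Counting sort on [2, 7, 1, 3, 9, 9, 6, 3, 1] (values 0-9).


Input: [2, 7, 1, 3, 9, 9, 6, 3, 1]
Counts: [0, 2, 1, 2, 0, 0, 1, 1, 0, 2]

Sorted: [1, 1, 2, 3, 3, 6, 7, 9, 9]


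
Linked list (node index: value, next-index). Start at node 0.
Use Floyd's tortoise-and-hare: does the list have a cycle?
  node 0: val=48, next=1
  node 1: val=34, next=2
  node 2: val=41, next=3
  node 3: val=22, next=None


Floyd's tortoise (slow, +1) and hare (fast, +2):
  init: slow=0, fast=0
  step 1: slow=1, fast=2
  step 2: fast 2->3->None, no cycle

Cycle: no


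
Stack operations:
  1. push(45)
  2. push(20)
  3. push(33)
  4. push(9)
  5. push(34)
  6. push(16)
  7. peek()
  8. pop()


push(45) -> [45]
push(20) -> [45, 20]
push(33) -> [45, 20, 33]
push(9) -> [45, 20, 33, 9]
push(34) -> [45, 20, 33, 9, 34]
push(16) -> [45, 20, 33, 9, 34, 16]
peek()->16
pop()->16, [45, 20, 33, 9, 34]

Final stack: [45, 20, 33, 9, 34]


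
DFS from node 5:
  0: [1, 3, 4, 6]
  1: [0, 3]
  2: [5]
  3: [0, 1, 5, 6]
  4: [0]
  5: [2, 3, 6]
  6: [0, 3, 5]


Visit 5, push [6, 3, 2]
Visit 2, push []
Visit 3, push [6, 1, 0]
Visit 0, push [6, 4, 1]
Visit 1, push []
Visit 4, push []
Visit 6, push []

DFS order: [5, 2, 3, 0, 1, 4, 6]


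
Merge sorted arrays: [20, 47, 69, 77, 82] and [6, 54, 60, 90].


Take 6 from B
Take 20 from A
Take 47 from A
Take 54 from B
Take 60 from B
Take 69 from A
Take 77 from A
Take 82 from A

Merged: [6, 20, 47, 54, 60, 69, 77, 82, 90]


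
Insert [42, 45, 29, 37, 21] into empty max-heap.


Insert 42: [42]
Insert 45: [45, 42]
Insert 29: [45, 42, 29]
Insert 37: [45, 42, 29, 37]
Insert 21: [45, 42, 29, 37, 21]

Final heap: [45, 42, 29, 37, 21]


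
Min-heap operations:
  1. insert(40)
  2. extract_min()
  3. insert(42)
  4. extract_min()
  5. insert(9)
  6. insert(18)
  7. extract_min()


insert(40) -> [40]
extract_min()->40, []
insert(42) -> [42]
extract_min()->42, []
insert(9) -> [9]
insert(18) -> [9, 18]
extract_min()->9, [18]

Final heap: [18]


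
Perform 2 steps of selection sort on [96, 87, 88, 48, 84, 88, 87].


Initial: [96, 87, 88, 48, 84, 88, 87]
Step 1: min=48 at 3
  Swap: [48, 87, 88, 96, 84, 88, 87]
Step 2: min=84 at 4
  Swap: [48, 84, 88, 96, 87, 88, 87]

After 2 steps: [48, 84, 88, 96, 87, 88, 87]


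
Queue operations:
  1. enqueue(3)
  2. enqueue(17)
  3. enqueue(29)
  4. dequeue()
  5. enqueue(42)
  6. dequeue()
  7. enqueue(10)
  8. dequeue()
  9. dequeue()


enqueue(3) -> [3]
enqueue(17) -> [3, 17]
enqueue(29) -> [3, 17, 29]
dequeue()->3, [17, 29]
enqueue(42) -> [17, 29, 42]
dequeue()->17, [29, 42]
enqueue(10) -> [29, 42, 10]
dequeue()->29, [42, 10]
dequeue()->42, [10]

Final queue: [10]


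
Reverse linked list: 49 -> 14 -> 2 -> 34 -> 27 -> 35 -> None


Step 1: curr=49, set curr.next=prev(None) | reversed so far: 49
Step 2: curr=14, set curr.next=prev(49) | reversed so far: 14 -> 49
Step 3: curr=2, set curr.next=prev(14) | reversed so far: 2 -> 14 -> 49
Step 4: curr=34, set curr.next=prev(2) | reversed so far: 34 -> 2 -> 14 -> 49
Step 5: curr=27, set curr.next=prev(34) | reversed so far: 27 -> 34 -> 2 -> 14 -> 49
Step 6: curr=35, set curr.next=prev(27) | reversed so far: 35 -> 27 -> 34 -> 2 -> 14 -> 49

35 -> 27 -> 34 -> 2 -> 14 -> 49 -> None


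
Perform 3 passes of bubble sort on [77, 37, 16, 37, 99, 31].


Initial: [77, 37, 16, 37, 99, 31]
Pass 1: [37, 16, 37, 77, 31, 99] (4 swaps)
Pass 2: [16, 37, 37, 31, 77, 99] (2 swaps)
Pass 3: [16, 37, 31, 37, 77, 99] (1 swaps)

After 3 passes: [16, 37, 31, 37, 77, 99]


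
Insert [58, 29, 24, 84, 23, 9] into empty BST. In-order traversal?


Insert 58: root
Insert 29: L from 58
Insert 24: L from 58 -> L from 29
Insert 84: R from 58
Insert 23: L from 58 -> L from 29 -> L from 24
Insert 9: L from 58 -> L from 29 -> L from 24 -> L from 23

In-order: [9, 23, 24, 29, 58, 84]


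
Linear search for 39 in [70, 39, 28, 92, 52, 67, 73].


i=0: 70!=39
i=1: 39==39 found!

Found at 1, 2 comps


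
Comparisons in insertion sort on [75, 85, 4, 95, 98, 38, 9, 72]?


Algorithm: insertion sort
Input: [75, 85, 4, 95, 98, 38, 9, 72]
Sorted: [4, 9, 38, 72, 75, 85, 95, 98]

21


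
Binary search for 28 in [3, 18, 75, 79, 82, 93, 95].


Step 1: lo=0, hi=6, mid=3, val=79
Step 2: lo=0, hi=2, mid=1, val=18
Step 3: lo=2, hi=2, mid=2, val=75

Not found


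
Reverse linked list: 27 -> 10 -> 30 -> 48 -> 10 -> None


Step 1: curr=27, set curr.next=prev(None) | reversed so far: 27
Step 2: curr=10, set curr.next=prev(27) | reversed so far: 10 -> 27
Step 3: curr=30, set curr.next=prev(10) | reversed so far: 30 -> 10 -> 27
Step 4: curr=48, set curr.next=prev(30) | reversed so far: 48 -> 30 -> 10 -> 27
Step 5: curr=10, set curr.next=prev(48) | reversed so far: 10 -> 48 -> 30 -> 10 -> 27

10 -> 48 -> 30 -> 10 -> 27 -> None


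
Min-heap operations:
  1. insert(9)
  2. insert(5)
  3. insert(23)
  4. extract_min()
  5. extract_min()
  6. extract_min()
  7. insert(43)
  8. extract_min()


insert(9) -> [9]
insert(5) -> [5, 9]
insert(23) -> [5, 9, 23]
extract_min()->5, [9, 23]
extract_min()->9, [23]
extract_min()->23, []
insert(43) -> [43]
extract_min()->43, []

Final heap: []


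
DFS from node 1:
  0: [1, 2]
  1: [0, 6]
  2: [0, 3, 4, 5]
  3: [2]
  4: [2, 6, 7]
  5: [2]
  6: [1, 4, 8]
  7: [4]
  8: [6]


Visit 1, push [6, 0]
Visit 0, push [2]
Visit 2, push [5, 4, 3]
Visit 3, push []
Visit 4, push [7, 6]
Visit 6, push [8]
Visit 8, push []
Visit 7, push []
Visit 5, push []

DFS order: [1, 0, 2, 3, 4, 6, 8, 7, 5]


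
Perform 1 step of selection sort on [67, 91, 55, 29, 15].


Initial: [67, 91, 55, 29, 15]
Step 1: min=15 at 4
  Swap: [15, 91, 55, 29, 67]

After 1 step: [15, 91, 55, 29, 67]


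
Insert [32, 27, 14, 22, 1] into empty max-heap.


Insert 32: [32]
Insert 27: [32, 27]
Insert 14: [32, 27, 14]
Insert 22: [32, 27, 14, 22]
Insert 1: [32, 27, 14, 22, 1]

Final heap: [32, 27, 14, 22, 1]


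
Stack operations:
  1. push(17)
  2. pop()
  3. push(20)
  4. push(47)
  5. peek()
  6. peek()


push(17) -> [17]
pop()->17, []
push(20) -> [20]
push(47) -> [20, 47]
peek()->47
peek()->47

Final stack: [20, 47]


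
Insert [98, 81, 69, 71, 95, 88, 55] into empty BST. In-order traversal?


Insert 98: root
Insert 81: L from 98
Insert 69: L from 98 -> L from 81
Insert 71: L from 98 -> L from 81 -> R from 69
Insert 95: L from 98 -> R from 81
Insert 88: L from 98 -> R from 81 -> L from 95
Insert 55: L from 98 -> L from 81 -> L from 69

In-order: [55, 69, 71, 81, 88, 95, 98]


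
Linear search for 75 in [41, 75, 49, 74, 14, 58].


i=0: 41!=75
i=1: 75==75 found!

Found at 1, 2 comps


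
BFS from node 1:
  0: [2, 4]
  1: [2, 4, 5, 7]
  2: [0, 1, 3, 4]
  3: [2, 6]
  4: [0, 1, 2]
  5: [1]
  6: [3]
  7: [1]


Visit 1, enqueue [2, 4, 5, 7]
Visit 2, enqueue [0, 3]
Visit 4, enqueue []
Visit 5, enqueue []
Visit 7, enqueue []
Visit 0, enqueue []
Visit 3, enqueue [6]
Visit 6, enqueue []

BFS order: [1, 2, 4, 5, 7, 0, 3, 6]


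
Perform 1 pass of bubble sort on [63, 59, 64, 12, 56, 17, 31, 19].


Initial: [63, 59, 64, 12, 56, 17, 31, 19]
Pass 1: [59, 63, 12, 56, 17, 31, 19, 64] (6 swaps)

After 1 pass: [59, 63, 12, 56, 17, 31, 19, 64]


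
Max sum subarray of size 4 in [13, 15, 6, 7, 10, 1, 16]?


[0:4]: 41
[1:5]: 38
[2:6]: 24
[3:7]: 34

Max: 41 at [0:4]


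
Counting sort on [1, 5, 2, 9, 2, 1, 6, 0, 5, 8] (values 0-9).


Input: [1, 5, 2, 9, 2, 1, 6, 0, 5, 8]
Counts: [1, 2, 2, 0, 0, 2, 1, 0, 1, 1]

Sorted: [0, 1, 1, 2, 2, 5, 5, 6, 8, 9]


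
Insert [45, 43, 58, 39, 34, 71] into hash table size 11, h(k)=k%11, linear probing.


Insert 45: h=1 -> slot 1
Insert 43: h=10 -> slot 10
Insert 58: h=3 -> slot 3
Insert 39: h=6 -> slot 6
Insert 34: h=1, 1 probes -> slot 2
Insert 71: h=5 -> slot 5

Table: [None, 45, 34, 58, None, 71, 39, None, None, None, 43]


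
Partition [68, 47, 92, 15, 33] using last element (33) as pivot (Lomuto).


Pivot: 33
  15 <= 33: swap -> [15, 47, 92, 68, 33]
Place pivot at 1: [15, 33, 92, 68, 47]

Partitioned: [15, 33, 92, 68, 47]


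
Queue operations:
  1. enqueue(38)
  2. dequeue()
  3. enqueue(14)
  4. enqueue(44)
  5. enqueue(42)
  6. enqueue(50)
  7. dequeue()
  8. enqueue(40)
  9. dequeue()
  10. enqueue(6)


enqueue(38) -> [38]
dequeue()->38, []
enqueue(14) -> [14]
enqueue(44) -> [14, 44]
enqueue(42) -> [14, 44, 42]
enqueue(50) -> [14, 44, 42, 50]
dequeue()->14, [44, 42, 50]
enqueue(40) -> [44, 42, 50, 40]
dequeue()->44, [42, 50, 40]
enqueue(6) -> [42, 50, 40, 6]

Final queue: [42, 50, 40, 6]


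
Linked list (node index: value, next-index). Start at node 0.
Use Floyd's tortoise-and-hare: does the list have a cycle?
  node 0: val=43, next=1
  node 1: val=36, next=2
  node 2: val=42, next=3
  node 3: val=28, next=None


Floyd's tortoise (slow, +1) and hare (fast, +2):
  init: slow=0, fast=0
  step 1: slow=1, fast=2
  step 2: fast 2->3->None, no cycle

Cycle: no


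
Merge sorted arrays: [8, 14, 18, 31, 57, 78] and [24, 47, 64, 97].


Take 8 from A
Take 14 from A
Take 18 from A
Take 24 from B
Take 31 from A
Take 47 from B
Take 57 from A
Take 64 from B
Take 78 from A

Merged: [8, 14, 18, 24, 31, 47, 57, 64, 78, 97]


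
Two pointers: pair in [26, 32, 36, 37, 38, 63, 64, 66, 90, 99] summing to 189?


lo=0(26)+hi=9(99)=125
lo=1(32)+hi=9(99)=131
lo=2(36)+hi=9(99)=135
lo=3(37)+hi=9(99)=136
lo=4(38)+hi=9(99)=137
lo=5(63)+hi=9(99)=162
lo=6(64)+hi=9(99)=163
lo=7(66)+hi=9(99)=165
lo=8(90)+hi=9(99)=189

Yes: 90+99=189


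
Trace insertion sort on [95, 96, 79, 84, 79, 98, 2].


Initial: [95, 96, 79, 84, 79, 98, 2]
Insert 96: [95, 96, 79, 84, 79, 98, 2]
Insert 79: [79, 95, 96, 84, 79, 98, 2]
Insert 84: [79, 84, 95, 96, 79, 98, 2]
Insert 79: [79, 79, 84, 95, 96, 98, 2]
Insert 98: [79, 79, 84, 95, 96, 98, 2]
Insert 2: [2, 79, 79, 84, 95, 96, 98]

Sorted: [2, 79, 79, 84, 95, 96, 98]


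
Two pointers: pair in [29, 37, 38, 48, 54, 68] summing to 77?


lo=0(29)+hi=5(68)=97
lo=0(29)+hi=4(54)=83
lo=0(29)+hi=3(48)=77

Yes: 29+48=77


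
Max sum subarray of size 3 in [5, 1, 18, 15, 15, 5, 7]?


[0:3]: 24
[1:4]: 34
[2:5]: 48
[3:6]: 35
[4:7]: 27

Max: 48 at [2:5]


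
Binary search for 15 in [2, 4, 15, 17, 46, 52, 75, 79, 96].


Step 1: lo=0, hi=8, mid=4, val=46
Step 2: lo=0, hi=3, mid=1, val=4
Step 3: lo=2, hi=3, mid=2, val=15

Found at index 2


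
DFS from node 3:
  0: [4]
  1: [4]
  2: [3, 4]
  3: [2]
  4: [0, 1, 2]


Visit 3, push [2]
Visit 2, push [4]
Visit 4, push [1, 0]
Visit 0, push []
Visit 1, push []

DFS order: [3, 2, 4, 0, 1]


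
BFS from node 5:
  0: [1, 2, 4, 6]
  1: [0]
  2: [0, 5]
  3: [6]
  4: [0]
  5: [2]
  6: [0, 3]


Visit 5, enqueue [2]
Visit 2, enqueue [0]
Visit 0, enqueue [1, 4, 6]
Visit 1, enqueue []
Visit 4, enqueue []
Visit 6, enqueue [3]
Visit 3, enqueue []

BFS order: [5, 2, 0, 1, 4, 6, 3]


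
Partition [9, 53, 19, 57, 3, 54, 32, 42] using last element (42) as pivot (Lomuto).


Pivot: 42
  9 <= 42: advance i (no swap)
  19 <= 42: swap -> [9, 19, 53, 57, 3, 54, 32, 42]
  3 <= 42: swap -> [9, 19, 3, 57, 53, 54, 32, 42]
  32 <= 42: swap -> [9, 19, 3, 32, 53, 54, 57, 42]
Place pivot at 4: [9, 19, 3, 32, 42, 54, 57, 53]

Partitioned: [9, 19, 3, 32, 42, 54, 57, 53]


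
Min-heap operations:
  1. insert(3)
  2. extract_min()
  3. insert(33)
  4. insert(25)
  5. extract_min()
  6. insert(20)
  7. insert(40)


insert(3) -> [3]
extract_min()->3, []
insert(33) -> [33]
insert(25) -> [25, 33]
extract_min()->25, [33]
insert(20) -> [20, 33]
insert(40) -> [20, 33, 40]

Final heap: [20, 33, 40]


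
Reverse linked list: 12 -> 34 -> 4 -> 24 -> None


Step 1: curr=12, set curr.next=prev(None) | reversed so far: 12
Step 2: curr=34, set curr.next=prev(12) | reversed so far: 34 -> 12
Step 3: curr=4, set curr.next=prev(34) | reversed so far: 4 -> 34 -> 12
Step 4: curr=24, set curr.next=prev(4) | reversed so far: 24 -> 4 -> 34 -> 12

24 -> 4 -> 34 -> 12 -> None


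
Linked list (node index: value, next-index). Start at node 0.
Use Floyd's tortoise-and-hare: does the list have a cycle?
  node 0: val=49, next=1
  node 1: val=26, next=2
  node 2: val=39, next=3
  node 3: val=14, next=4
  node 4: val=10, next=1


Floyd's tortoise (slow, +1) and hare (fast, +2):
  init: slow=0, fast=0
  step 1: slow=1, fast=2
  step 2: slow=2, fast=4
  step 3: slow=3, fast=2
  step 4: slow=4, fast=4
  slow == fast at node 4: cycle detected

Cycle: yes


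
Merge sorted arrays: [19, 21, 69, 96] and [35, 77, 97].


Take 19 from A
Take 21 from A
Take 35 from B
Take 69 from A
Take 77 from B
Take 96 from A

Merged: [19, 21, 35, 69, 77, 96, 97]


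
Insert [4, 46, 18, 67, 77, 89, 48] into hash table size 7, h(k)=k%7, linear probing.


Insert 4: h=4 -> slot 4
Insert 46: h=4, 1 probes -> slot 5
Insert 18: h=4, 2 probes -> slot 6
Insert 67: h=4, 3 probes -> slot 0
Insert 77: h=0, 1 probes -> slot 1
Insert 89: h=5, 4 probes -> slot 2
Insert 48: h=6, 4 probes -> slot 3

Table: [67, 77, 89, 48, 4, 46, 18]


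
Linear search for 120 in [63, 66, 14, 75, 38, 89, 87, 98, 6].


i=0: 63!=120
i=1: 66!=120
i=2: 14!=120
i=3: 75!=120
i=4: 38!=120
i=5: 89!=120
i=6: 87!=120
i=7: 98!=120
i=8: 6!=120

Not found, 9 comps


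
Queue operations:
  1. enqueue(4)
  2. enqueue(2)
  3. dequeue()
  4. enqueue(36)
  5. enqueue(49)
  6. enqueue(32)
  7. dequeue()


enqueue(4) -> [4]
enqueue(2) -> [4, 2]
dequeue()->4, [2]
enqueue(36) -> [2, 36]
enqueue(49) -> [2, 36, 49]
enqueue(32) -> [2, 36, 49, 32]
dequeue()->2, [36, 49, 32]

Final queue: [36, 49, 32]


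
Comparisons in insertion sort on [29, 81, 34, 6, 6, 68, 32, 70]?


Algorithm: insertion sort
Input: [29, 81, 34, 6, 6, 68, 32, 70]
Sorted: [6, 6, 29, 32, 34, 68, 70, 81]

18


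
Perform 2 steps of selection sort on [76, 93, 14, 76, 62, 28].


Initial: [76, 93, 14, 76, 62, 28]
Step 1: min=14 at 2
  Swap: [14, 93, 76, 76, 62, 28]
Step 2: min=28 at 5
  Swap: [14, 28, 76, 76, 62, 93]

After 2 steps: [14, 28, 76, 76, 62, 93]


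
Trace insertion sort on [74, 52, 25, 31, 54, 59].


Initial: [74, 52, 25, 31, 54, 59]
Insert 52: [52, 74, 25, 31, 54, 59]
Insert 25: [25, 52, 74, 31, 54, 59]
Insert 31: [25, 31, 52, 74, 54, 59]
Insert 54: [25, 31, 52, 54, 74, 59]
Insert 59: [25, 31, 52, 54, 59, 74]

Sorted: [25, 31, 52, 54, 59, 74]


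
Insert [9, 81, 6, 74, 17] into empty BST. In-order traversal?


Insert 9: root
Insert 81: R from 9
Insert 6: L from 9
Insert 74: R from 9 -> L from 81
Insert 17: R from 9 -> L from 81 -> L from 74

In-order: [6, 9, 17, 74, 81]


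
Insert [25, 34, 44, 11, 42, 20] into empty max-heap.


Insert 25: [25]
Insert 34: [34, 25]
Insert 44: [44, 25, 34]
Insert 11: [44, 25, 34, 11]
Insert 42: [44, 42, 34, 11, 25]
Insert 20: [44, 42, 34, 11, 25, 20]

Final heap: [44, 42, 34, 11, 25, 20]


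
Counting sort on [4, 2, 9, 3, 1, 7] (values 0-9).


Input: [4, 2, 9, 3, 1, 7]
Counts: [0, 1, 1, 1, 1, 0, 0, 1, 0, 1]

Sorted: [1, 2, 3, 4, 7, 9]


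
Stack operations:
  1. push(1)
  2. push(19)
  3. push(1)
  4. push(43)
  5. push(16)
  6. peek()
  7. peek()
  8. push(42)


push(1) -> [1]
push(19) -> [1, 19]
push(1) -> [1, 19, 1]
push(43) -> [1, 19, 1, 43]
push(16) -> [1, 19, 1, 43, 16]
peek()->16
peek()->16
push(42) -> [1, 19, 1, 43, 16, 42]

Final stack: [1, 19, 1, 43, 16, 42]


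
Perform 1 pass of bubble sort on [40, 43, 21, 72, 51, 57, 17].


Initial: [40, 43, 21, 72, 51, 57, 17]
Pass 1: [40, 21, 43, 51, 57, 17, 72] (4 swaps)

After 1 pass: [40, 21, 43, 51, 57, 17, 72]


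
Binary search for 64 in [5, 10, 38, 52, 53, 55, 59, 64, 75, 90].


Step 1: lo=0, hi=9, mid=4, val=53
Step 2: lo=5, hi=9, mid=7, val=64

Found at index 7


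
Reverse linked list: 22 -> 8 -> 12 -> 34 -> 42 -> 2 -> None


Step 1: curr=22, set curr.next=prev(None) | reversed so far: 22
Step 2: curr=8, set curr.next=prev(22) | reversed so far: 8 -> 22
Step 3: curr=12, set curr.next=prev(8) | reversed so far: 12 -> 8 -> 22
Step 4: curr=34, set curr.next=prev(12) | reversed so far: 34 -> 12 -> 8 -> 22
Step 5: curr=42, set curr.next=prev(34) | reversed so far: 42 -> 34 -> 12 -> 8 -> 22
Step 6: curr=2, set curr.next=prev(42) | reversed so far: 2 -> 42 -> 34 -> 12 -> 8 -> 22

2 -> 42 -> 34 -> 12 -> 8 -> 22 -> None


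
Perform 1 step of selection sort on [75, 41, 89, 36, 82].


Initial: [75, 41, 89, 36, 82]
Step 1: min=36 at 3
  Swap: [36, 41, 89, 75, 82]

After 1 step: [36, 41, 89, 75, 82]


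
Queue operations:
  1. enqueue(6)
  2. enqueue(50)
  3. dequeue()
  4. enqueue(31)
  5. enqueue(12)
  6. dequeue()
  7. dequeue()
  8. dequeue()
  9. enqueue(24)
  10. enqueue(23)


enqueue(6) -> [6]
enqueue(50) -> [6, 50]
dequeue()->6, [50]
enqueue(31) -> [50, 31]
enqueue(12) -> [50, 31, 12]
dequeue()->50, [31, 12]
dequeue()->31, [12]
dequeue()->12, []
enqueue(24) -> [24]
enqueue(23) -> [24, 23]

Final queue: [24, 23]


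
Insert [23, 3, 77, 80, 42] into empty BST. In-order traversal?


Insert 23: root
Insert 3: L from 23
Insert 77: R from 23
Insert 80: R from 23 -> R from 77
Insert 42: R from 23 -> L from 77

In-order: [3, 23, 42, 77, 80]


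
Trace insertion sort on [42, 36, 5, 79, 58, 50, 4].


Initial: [42, 36, 5, 79, 58, 50, 4]
Insert 36: [36, 42, 5, 79, 58, 50, 4]
Insert 5: [5, 36, 42, 79, 58, 50, 4]
Insert 79: [5, 36, 42, 79, 58, 50, 4]
Insert 58: [5, 36, 42, 58, 79, 50, 4]
Insert 50: [5, 36, 42, 50, 58, 79, 4]
Insert 4: [4, 5, 36, 42, 50, 58, 79]

Sorted: [4, 5, 36, 42, 50, 58, 79]


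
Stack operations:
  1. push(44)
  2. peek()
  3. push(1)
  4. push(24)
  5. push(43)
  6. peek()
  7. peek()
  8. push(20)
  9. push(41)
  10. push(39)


push(44) -> [44]
peek()->44
push(1) -> [44, 1]
push(24) -> [44, 1, 24]
push(43) -> [44, 1, 24, 43]
peek()->43
peek()->43
push(20) -> [44, 1, 24, 43, 20]
push(41) -> [44, 1, 24, 43, 20, 41]
push(39) -> [44, 1, 24, 43, 20, 41, 39]

Final stack: [44, 1, 24, 43, 20, 41, 39]


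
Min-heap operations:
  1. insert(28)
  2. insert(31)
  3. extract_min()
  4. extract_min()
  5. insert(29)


insert(28) -> [28]
insert(31) -> [28, 31]
extract_min()->28, [31]
extract_min()->31, []
insert(29) -> [29]

Final heap: [29]


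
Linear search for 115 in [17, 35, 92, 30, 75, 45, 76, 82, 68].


i=0: 17!=115
i=1: 35!=115
i=2: 92!=115
i=3: 30!=115
i=4: 75!=115
i=5: 45!=115
i=6: 76!=115
i=7: 82!=115
i=8: 68!=115

Not found, 9 comps


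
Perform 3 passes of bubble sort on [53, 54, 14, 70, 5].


Initial: [53, 54, 14, 70, 5]
Pass 1: [53, 14, 54, 5, 70] (2 swaps)
Pass 2: [14, 53, 5, 54, 70] (2 swaps)
Pass 3: [14, 5, 53, 54, 70] (1 swaps)

After 3 passes: [14, 5, 53, 54, 70]


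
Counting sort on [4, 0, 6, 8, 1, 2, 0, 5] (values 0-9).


Input: [4, 0, 6, 8, 1, 2, 0, 5]
Counts: [2, 1, 1, 0, 1, 1, 1, 0, 1, 0]

Sorted: [0, 0, 1, 2, 4, 5, 6, 8]


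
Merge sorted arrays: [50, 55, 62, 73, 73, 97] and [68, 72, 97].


Take 50 from A
Take 55 from A
Take 62 from A
Take 68 from B
Take 72 from B
Take 73 from A
Take 73 from A
Take 97 from A

Merged: [50, 55, 62, 68, 72, 73, 73, 97, 97]


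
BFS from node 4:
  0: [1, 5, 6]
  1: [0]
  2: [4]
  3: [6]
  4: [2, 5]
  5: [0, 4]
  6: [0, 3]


Visit 4, enqueue [2, 5]
Visit 2, enqueue []
Visit 5, enqueue [0]
Visit 0, enqueue [1, 6]
Visit 1, enqueue []
Visit 6, enqueue [3]
Visit 3, enqueue []

BFS order: [4, 2, 5, 0, 1, 6, 3]


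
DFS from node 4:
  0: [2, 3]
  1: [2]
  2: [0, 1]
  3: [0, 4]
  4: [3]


Visit 4, push [3]
Visit 3, push [0]
Visit 0, push [2]
Visit 2, push [1]
Visit 1, push []

DFS order: [4, 3, 0, 2, 1]


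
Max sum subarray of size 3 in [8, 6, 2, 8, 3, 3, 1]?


[0:3]: 16
[1:4]: 16
[2:5]: 13
[3:6]: 14
[4:7]: 7

Max: 16 at [0:3]


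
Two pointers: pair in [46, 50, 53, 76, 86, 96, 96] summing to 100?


lo=0(46)+hi=6(96)=142
lo=0(46)+hi=5(96)=142
lo=0(46)+hi=4(86)=132
lo=0(46)+hi=3(76)=122
lo=0(46)+hi=2(53)=99
lo=1(50)+hi=2(53)=103

No pair found


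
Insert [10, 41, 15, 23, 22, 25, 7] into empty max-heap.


Insert 10: [10]
Insert 41: [41, 10]
Insert 15: [41, 10, 15]
Insert 23: [41, 23, 15, 10]
Insert 22: [41, 23, 15, 10, 22]
Insert 25: [41, 23, 25, 10, 22, 15]
Insert 7: [41, 23, 25, 10, 22, 15, 7]

Final heap: [41, 23, 25, 10, 22, 15, 7]


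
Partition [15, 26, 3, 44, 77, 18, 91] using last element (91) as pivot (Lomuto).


Pivot: 91
  15 <= 91: advance i (no swap)
  26 <= 91: advance i (no swap)
  3 <= 91: advance i (no swap)
  44 <= 91: advance i (no swap)
  77 <= 91: advance i (no swap)
  18 <= 91: advance i (no swap)
Place pivot at 6: [15, 26, 3, 44, 77, 18, 91]

Partitioned: [15, 26, 3, 44, 77, 18, 91]


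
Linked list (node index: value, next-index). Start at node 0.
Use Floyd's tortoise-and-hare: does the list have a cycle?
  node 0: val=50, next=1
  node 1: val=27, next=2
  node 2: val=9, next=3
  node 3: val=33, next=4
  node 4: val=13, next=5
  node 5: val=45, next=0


Floyd's tortoise (slow, +1) and hare (fast, +2):
  init: slow=0, fast=0
  step 1: slow=1, fast=2
  step 2: slow=2, fast=4
  step 3: slow=3, fast=0
  step 4: slow=4, fast=2
  step 5: slow=5, fast=4
  step 6: slow=0, fast=0
  slow == fast at node 0: cycle detected

Cycle: yes


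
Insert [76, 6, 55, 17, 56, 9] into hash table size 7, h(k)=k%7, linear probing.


Insert 76: h=6 -> slot 6
Insert 6: h=6, 1 probes -> slot 0
Insert 55: h=6, 2 probes -> slot 1
Insert 17: h=3 -> slot 3
Insert 56: h=0, 2 probes -> slot 2
Insert 9: h=2, 2 probes -> slot 4

Table: [6, 55, 56, 17, 9, None, 76]


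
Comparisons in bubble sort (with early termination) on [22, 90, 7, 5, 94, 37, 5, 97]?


Algorithm: bubble sort (with early termination)
Input: [22, 90, 7, 5, 94, 37, 5, 97]
Sorted: [5, 5, 7, 22, 37, 90, 94, 97]

27


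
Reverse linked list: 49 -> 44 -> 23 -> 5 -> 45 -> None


Step 1: curr=49, set curr.next=prev(None) | reversed so far: 49
Step 2: curr=44, set curr.next=prev(49) | reversed so far: 44 -> 49
Step 3: curr=23, set curr.next=prev(44) | reversed so far: 23 -> 44 -> 49
Step 4: curr=5, set curr.next=prev(23) | reversed so far: 5 -> 23 -> 44 -> 49
Step 5: curr=45, set curr.next=prev(5) | reversed so far: 45 -> 5 -> 23 -> 44 -> 49

45 -> 5 -> 23 -> 44 -> 49 -> None


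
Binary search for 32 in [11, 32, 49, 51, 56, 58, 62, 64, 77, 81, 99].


Step 1: lo=0, hi=10, mid=5, val=58
Step 2: lo=0, hi=4, mid=2, val=49
Step 3: lo=0, hi=1, mid=0, val=11
Step 4: lo=1, hi=1, mid=1, val=32

Found at index 1


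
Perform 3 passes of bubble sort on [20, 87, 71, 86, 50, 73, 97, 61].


Initial: [20, 87, 71, 86, 50, 73, 97, 61]
Pass 1: [20, 71, 86, 50, 73, 87, 61, 97] (5 swaps)
Pass 2: [20, 71, 50, 73, 86, 61, 87, 97] (3 swaps)
Pass 3: [20, 50, 71, 73, 61, 86, 87, 97] (2 swaps)

After 3 passes: [20, 50, 71, 73, 61, 86, 87, 97]


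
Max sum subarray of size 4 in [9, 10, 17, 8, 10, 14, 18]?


[0:4]: 44
[1:5]: 45
[2:6]: 49
[3:7]: 50

Max: 50 at [3:7]


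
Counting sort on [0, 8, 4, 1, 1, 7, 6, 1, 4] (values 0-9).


Input: [0, 8, 4, 1, 1, 7, 6, 1, 4]
Counts: [1, 3, 0, 0, 2, 0, 1, 1, 1, 0]

Sorted: [0, 1, 1, 1, 4, 4, 6, 7, 8]
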